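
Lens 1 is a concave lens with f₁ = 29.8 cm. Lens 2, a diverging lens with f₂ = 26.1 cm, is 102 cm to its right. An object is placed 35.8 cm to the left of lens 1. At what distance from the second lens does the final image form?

Lens 1 is diverging, so f₁ = −29.8 cm.
Lens 1: 1/d_i1 = 1/f₁ − 1/d_o1 = 1/(-29.8) − 1/(35.8) = -0.06149, so d_i1 = -16.26 cm.
The intermediate image is 16.26 cm to the left of lens 1 (virtual), which is 102 − (-16.26) = 118.3 cm to the left of lens 2, so d_o2 = +118.3 cm.
Lens 2 is diverging, so f₂ = −26.1 cm.
Lens 2: 1/d_i2 = 1/f₂ − 1/d_o2 = 1/(-26.1) − 1/(118.3) = -0.04677, so d_i2 = -21.4 cm.
The final image is virtual, 21.4 cm to the left of lens 2 (overall magnification ≈ 0.082).

21.4 cm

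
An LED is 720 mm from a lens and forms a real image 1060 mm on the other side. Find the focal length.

Real image ⇒ d_i = +1060 mm.
1/f = 1/d_o + 1/d_i = 1/(720) + 1/(1060) = 0.002332, so f = 429 mm.
Since f is positive, the lens is converging.

f = 429 mm (converging)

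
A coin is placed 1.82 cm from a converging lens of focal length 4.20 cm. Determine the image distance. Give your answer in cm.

Thin-lens equation: 1/v = 1/f − 1/u = 1/(4.200) − 1/(1.82) = 0.2381 − 0.5495 = -0.3114, so v = -3.21 cm.
The image is virtual, upright and enlarged, on the same side as the object.

3.21 cm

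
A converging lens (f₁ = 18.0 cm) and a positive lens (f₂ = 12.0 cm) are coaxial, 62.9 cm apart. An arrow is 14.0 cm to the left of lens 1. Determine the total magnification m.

Lens 1: 1/d_i1 = 1/(18.0) − 1/(14.0) = -0.01587, so d_i1 = -63.00 cm; m₁ = −d_i1/d_o1 = +4.500.
d_o2 = 62.9 − (-63.00) = 125.9 cm.
Lens 2: 1/d_i2 = 1/(12.0) − 1/(125.9) = 0.07539, so d_i2 = 13.26 cm; m₂ = −d_i2/d_o2 = -0.1054.
m = m₁·m₂ = (+4.500)(-0.1054) = -0.474.

m = -0.474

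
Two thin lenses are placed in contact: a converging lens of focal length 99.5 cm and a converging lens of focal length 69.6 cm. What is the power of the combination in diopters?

P₁ = 1/f₁ = 1/(0.995 m) = +1.005 D; P₂ = 1/f₂ = 1/(0.696 m) = +1.437 D.
For thin lenses in contact, P = P₁ + P₂ = (+1.005) + (+1.437) = +2.44 D.

P = +2.44 D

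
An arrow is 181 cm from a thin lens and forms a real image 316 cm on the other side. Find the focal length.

Real image ⇒ d_i = +316 cm.
1/f = 1/d_o + 1/d_i = 1/(181) + 1/(316) = 0.008689, so f = 115 cm.
Since f is positive, the thin lens is converging.

f = 115 cm (converging)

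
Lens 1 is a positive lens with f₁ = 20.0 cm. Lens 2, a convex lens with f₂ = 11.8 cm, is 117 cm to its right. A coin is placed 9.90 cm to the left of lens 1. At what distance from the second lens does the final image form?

Lens 1: 1/d_i1 = 1/f₁ − 1/d_o1 = 1/(20.0) − 1/(9.90) = -0.05101, so d_i1 = -19.60 cm.
The intermediate image is 19.60 cm to the left of lens 1 (virtual), which is 117 − (-19.60) = 136.6 cm to the left of lens 2, so d_o2 = +136.6 cm.
Lens 2: 1/d_i2 = 1/f₂ − 1/d_o2 = 1/(11.8) − 1/(136.6) = 0.07743, so d_i2 = 12.9 cm.
The final image is real, 12.9 cm to the right of lens 2 (overall magnification ≈ -0.19).

12.9 cm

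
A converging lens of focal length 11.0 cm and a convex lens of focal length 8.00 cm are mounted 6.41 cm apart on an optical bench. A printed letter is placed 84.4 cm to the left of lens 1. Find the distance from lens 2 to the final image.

3.51 cm

Lens 1: 1/d_i1 = 1/f₁ − 1/d_o1 = 1/(11.0) − 1/(84.4) = 0.07906, so d_i1 = 12.65 cm.
The intermediate image is 12.65 cm to the right of lens 1, which lies 6.240 cm to the right of lens 2 — a virtual object — so d_o2 = −6.240 cm.
Lens 2: 1/d_i2 = 1/f₂ − 1/d_o2 = 1/(8.00) − 1/(-6.240) = 0.2853, so d_i2 = 3.51 cm.
The final image is real, 3.51 cm to the right of lens 2 (overall magnification ≈ -0.084).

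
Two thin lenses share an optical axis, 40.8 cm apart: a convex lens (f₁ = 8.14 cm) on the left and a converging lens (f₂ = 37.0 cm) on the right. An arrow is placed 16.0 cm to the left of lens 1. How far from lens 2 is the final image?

70.2 cm

Lens 1: 1/d_i1 = 1/f₁ − 1/d_o1 = 1/(8.14) − 1/(16.0) = 0.06035, so d_i1 = 16.57 cm.
The intermediate image is 16.57 cm to the right of lens 1, which is 40.8 − (16.57) = 24.23 cm to the left of lens 2, so d_o2 = +24.23 cm.
Lens 2: 1/d_i2 = 1/f₂ − 1/d_o2 = 1/(37.0) − 1/(24.23) = -0.01424, so d_i2 = -70.2 cm.
The final image is virtual, 70.2 cm to the left of lens 2 (overall magnification ≈ -3.0).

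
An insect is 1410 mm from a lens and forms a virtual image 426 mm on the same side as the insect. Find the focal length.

Virtual image ⇒ d_i = −426 mm.
1/f = 1/d_o + 1/d_i = 1/(1410) + 1/(-426) = -0.001638, so f = -610 mm.
Since f is negative, the lens is diverging.

f = -610 mm (diverging)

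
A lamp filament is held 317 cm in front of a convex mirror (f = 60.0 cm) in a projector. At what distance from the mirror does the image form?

50.5 cm

For a convex mirror, f = -60.0 cm.
Mirror equation: 1/s_i = 1/f − 1/s_o = 1/(-60.00) − 1/(317) = -0.01667 − 0.003155 = -0.01982, so s_i = -50.5 cm.
The image is virtual, upright and reduced, behind the mirror.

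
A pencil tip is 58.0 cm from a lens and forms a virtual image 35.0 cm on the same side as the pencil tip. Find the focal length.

f = -88.3 cm (diverging)

Virtual image ⇒ d_i = −35.0 cm.
1/f = 1/d_o + 1/d_i = 1/(58.0) + 1/(-35.0) = -0.01133, so f = -88.3 cm.
Since f is negative, the lens is diverging.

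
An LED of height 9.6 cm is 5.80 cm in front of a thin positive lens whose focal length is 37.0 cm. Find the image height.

1/d_i = 1/f − 1/d_o = 1/(37.00) − 1/(5.80) = -0.1454, so d_i = -6.878 cm.
m = −d_i/d_o = +1.186.
|h_i| = |m|·h_o = 1.186 × 9.6 = 11.4 cm. The image is virtual, upright and enlarged, on the same side as the object.

11.4 cm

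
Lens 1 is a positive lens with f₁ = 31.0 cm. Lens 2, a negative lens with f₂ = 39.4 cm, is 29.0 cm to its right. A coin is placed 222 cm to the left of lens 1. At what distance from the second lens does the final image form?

8.56 cm

Lens 1: 1/d_i1 = 1/f₁ − 1/d_o1 = 1/(31.0) − 1/(222) = 0.02775, so d_i1 = 36.03 cm.
The intermediate image is 36.03 cm to the right of lens 1, which lies 7.030 cm to the right of lens 2 — a virtual object — so d_o2 = −7.030 cm.
Lens 2 is diverging, so f₂ = −39.4 cm.
Lens 2: 1/d_i2 = 1/f₂ − 1/d_o2 = 1/(-39.4) − 1/(-7.030) = 0.1169, so d_i2 = 8.56 cm.
The final image is real, 8.56 cm to the right of lens 2 (overall magnification ≈ -0.20).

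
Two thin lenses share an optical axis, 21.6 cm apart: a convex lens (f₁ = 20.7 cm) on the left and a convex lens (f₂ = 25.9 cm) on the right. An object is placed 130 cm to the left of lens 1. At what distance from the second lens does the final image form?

Lens 1: 1/d_i1 = 1/f₁ − 1/d_o1 = 1/(20.7) − 1/(130) = 0.04062, so d_i1 = 24.62 cm.
The intermediate image is 24.62 cm to the right of lens 1, which lies 3.020 cm to the right of lens 2 — a virtual object — so d_o2 = −3.020 cm.
Lens 2: 1/d_i2 = 1/f₂ − 1/d_o2 = 1/(25.9) − 1/(-3.020) = 0.3697, so d_i2 = 2.70 cm.
The final image is real, 2.70 cm to the right of lens 2 (overall magnification ≈ -0.17).

2.70 cm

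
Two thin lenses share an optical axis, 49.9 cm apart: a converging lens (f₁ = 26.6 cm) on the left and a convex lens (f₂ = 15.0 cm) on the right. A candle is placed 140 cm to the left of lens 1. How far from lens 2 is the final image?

124 cm

Lens 1: 1/d_i1 = 1/f₁ − 1/d_o1 = 1/(26.6) − 1/(140) = 0.03045, so d_i1 = 32.84 cm.
The intermediate image is 32.84 cm to the right of lens 1, which is 49.9 − (32.84) = 17.06 cm to the left of lens 2, so d_o2 = +17.06 cm.
Lens 2: 1/d_i2 = 1/f₂ − 1/d_o2 = 1/(15.0) − 1/(17.06) = 0.008050, so d_i2 = 124 cm.
The final image is real, 124 cm to the right of lens 2 (overall magnification ≈ 1.7).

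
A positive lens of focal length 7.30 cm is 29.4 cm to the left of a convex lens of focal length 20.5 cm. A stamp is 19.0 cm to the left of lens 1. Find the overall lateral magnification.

Lens 1: 1/d_i1 = 1/(7.30) − 1/(19.0) = 0.08435, so d_i1 = 11.85 cm; m₁ = −d_i1/d_o1 = -0.6237.
d_o2 = 29.4 − (11.85) = 17.55 cm.
Lens 2: 1/d_i2 = 1/(20.5) − 1/(17.55) = -0.008200, so d_i2 = -122.0 cm; m₂ = −d_i2/d_o2 = +6.949.
m = m₁·m₂ = (-0.6237)(+6.949) = -4.33.

m = -4.33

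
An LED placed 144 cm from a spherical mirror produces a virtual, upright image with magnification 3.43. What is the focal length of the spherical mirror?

m = −d_i/d_o ⇒ d_i = −m·d_o = −(+3.43)·(144) = -493.9 cm.
1/f = 1/d_o + 1/d_i = 1/(144) + 1/(-493.9) = 0.004920, so f = 203 cm.
Since f is positive, the spherical mirror is concave.

f = 203 cm (concave)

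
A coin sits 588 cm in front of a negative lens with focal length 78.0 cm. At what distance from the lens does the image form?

68.9 cm

For a negative lens, f = -78.0 cm.
Thin-lens equation: 1/v = 1/f − 1/u = 1/(-78.00) − 1/(588) = -0.01282 − 0.001701 = -0.01452, so v = -68.9 cm.
The image is virtual, upright and reduced, on the same side as the object.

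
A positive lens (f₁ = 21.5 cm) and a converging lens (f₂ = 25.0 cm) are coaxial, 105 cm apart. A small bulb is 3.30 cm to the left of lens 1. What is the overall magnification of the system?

Lens 1: 1/d_i1 = 1/(21.5) − 1/(3.30) = -0.2565, so d_i1 = -3.898 cm; m₁ = −d_i1/d_o1 = +1.181.
d_o2 = 105 − (-3.898) = 108.9 cm.
Lens 2: 1/d_i2 = 1/(25.0) − 1/(108.9) = 0.03082, so d_i2 = 32.45 cm; m₂ = −d_i2/d_o2 = -0.2980.
m = m₁·m₂ = (+1.181)(-0.2980) = -0.352.

m = -0.352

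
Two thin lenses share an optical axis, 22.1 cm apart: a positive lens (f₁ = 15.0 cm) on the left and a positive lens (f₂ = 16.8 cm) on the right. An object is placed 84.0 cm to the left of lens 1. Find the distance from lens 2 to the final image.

4.98 cm

Lens 1: 1/d_i1 = 1/f₁ − 1/d_o1 = 1/(15.0) − 1/(84.0) = 0.05476, so d_i1 = 18.26 cm.
The intermediate image is 18.26 cm to the right of lens 1, which is 22.1 − (18.26) = 3.840 cm to the left of lens 2, so d_o2 = +3.840 cm.
Lens 2: 1/d_i2 = 1/f₂ − 1/d_o2 = 1/(16.8) − 1/(3.840) = -0.2009, so d_i2 = -4.98 cm.
The final image is virtual, 4.98 cm to the left of lens 2 (overall magnification ≈ -0.28).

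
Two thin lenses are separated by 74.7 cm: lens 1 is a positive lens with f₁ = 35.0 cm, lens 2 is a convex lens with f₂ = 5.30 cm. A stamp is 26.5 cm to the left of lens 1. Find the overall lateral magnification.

m = -0.122

Lens 1: 1/d_i1 = 1/(35.0) − 1/(26.5) = -0.009164, so d_i1 = -109.1 cm; m₁ = −d_i1/d_o1 = +4.117.
d_o2 = 74.7 − (-109.1) = 183.8 cm.
Lens 2: 1/d_i2 = 1/(5.30) − 1/(183.8) = 0.1832, so d_i2 = 5.457 cm; m₂ = −d_i2/d_o2 = -0.02969.
m = m₁·m₂ = (+4.117)(-0.02969) = -0.122.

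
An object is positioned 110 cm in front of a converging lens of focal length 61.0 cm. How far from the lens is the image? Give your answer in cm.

Thin-lens equation: 1/s_i = 1/f − 1/s_o = 1/(61.00) − 1/(110) = 0.01639 − 0.009091 = 0.007303, so s_i = 137 cm.
The image is real, inverted and enlarged, on the far side of the lens.

137 cm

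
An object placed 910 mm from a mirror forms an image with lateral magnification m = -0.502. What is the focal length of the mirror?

f = 304 mm (concave)

m = −d_i/d_o ⇒ d_i = −m·d_o = −(-0.502)·(910) = 456.8 mm.
1/f = 1/d_o + 1/d_i = 1/(910) + 1/(456.8) = 0.003288, so f = 304 mm.
Since f is positive, the mirror is concave.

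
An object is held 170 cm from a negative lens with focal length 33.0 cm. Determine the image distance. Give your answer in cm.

For a negative lens, f = -33.0 cm.
Thin-lens equation: 1/v = 1/f − 1/u = 1/(-33.00) − 1/(170) = -0.03030 − 0.005882 = -0.03619, so v = -27.6 cm.
The image is virtual, upright and reduced, on the same side as the object.

27.6 cm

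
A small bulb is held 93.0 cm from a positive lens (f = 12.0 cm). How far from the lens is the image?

Lens equation: 1/s_i = 1/f − 1/s_o = 1/(12.00) − 1/(93.0) = 0.08333 − 0.01075 = 0.07258, so s_i = 13.8 cm.
The image is real, inverted and reduced, on the far side of the lens.

13.8 cm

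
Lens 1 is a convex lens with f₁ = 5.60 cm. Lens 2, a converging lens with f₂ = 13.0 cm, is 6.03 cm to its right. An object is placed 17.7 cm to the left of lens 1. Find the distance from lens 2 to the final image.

Lens 1: 1/d_i1 = 1/f₁ − 1/d_o1 = 1/(5.60) − 1/(17.7) = 0.1221, so d_i1 = 8.192 cm.
The intermediate image is 8.192 cm to the right of lens 1, which lies 2.162 cm to the right of lens 2 — a virtual object — so d_o2 = −2.162 cm.
Lens 2: 1/d_i2 = 1/f₂ − 1/d_o2 = 1/(13.0) − 1/(-2.162) = 0.5395, so d_i2 = 1.85 cm.
The final image is real, 1.85 cm to the right of lens 2 (overall magnification ≈ -0.40).

1.85 cm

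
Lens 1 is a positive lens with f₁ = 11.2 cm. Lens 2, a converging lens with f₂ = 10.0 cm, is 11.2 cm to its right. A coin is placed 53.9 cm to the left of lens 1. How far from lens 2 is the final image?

Lens 1: 1/d_i1 = 1/f₁ − 1/d_o1 = 1/(11.2) − 1/(53.9) = 0.07073, so d_i1 = 14.14 cm.
The intermediate image is 14.14 cm to the right of lens 1, which lies 2.940 cm to the right of lens 2 — a virtual object — so d_o2 = −2.940 cm.
Lens 2: 1/d_i2 = 1/f₂ − 1/d_o2 = 1/(10.0) − 1/(-2.940) = 0.4401, so d_i2 = 2.27 cm.
The final image is real, 2.27 cm to the right of lens 2 (overall magnification ≈ -0.20).

2.27 cm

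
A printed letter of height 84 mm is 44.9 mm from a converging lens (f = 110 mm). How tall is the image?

142 mm

1/d_i = 1/f − 1/d_o = 1/(110.0) − 1/(44.9) = -0.01318, so d_i = -75.87 mm.
m = −d_i/d_o = +1.690.
|h_i| = |m|·h_o = 1.690 × 84 = 142 mm. The image is virtual, upright and enlarged, on the same side as the object.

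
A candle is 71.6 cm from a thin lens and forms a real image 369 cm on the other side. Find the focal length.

Real image ⇒ d_i = +369 cm.
1/f = 1/d_o + 1/d_i = 1/(71.6) + 1/(369) = 0.01668, so f = 60.0 cm.
Since f is positive, the thin lens is converging.

f = 60.0 cm (converging)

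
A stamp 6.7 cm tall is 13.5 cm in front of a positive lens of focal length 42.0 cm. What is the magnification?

m = +1.47

1/d_i = 1/f − 1/d_o = 1/(42.00) − 1/(13.5) = -0.05026, so d_i = -19.89 cm.
m = −d_i/d_o = −(-19.89)/(13.5) = +1.47.
The image is virtual, upright and enlarged, on the same side as the object.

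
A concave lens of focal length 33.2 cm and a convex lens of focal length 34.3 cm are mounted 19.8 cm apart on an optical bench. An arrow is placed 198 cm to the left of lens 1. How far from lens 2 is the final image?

Lens 1 is diverging, so f₁ = −33.2 cm.
Lens 1: 1/d_i1 = 1/f₁ − 1/d_o1 = 1/(-33.2) − 1/(198) = -0.03517, so d_i1 = -28.43 cm.
The intermediate image is 28.43 cm to the left of lens 1 (virtual), which is 19.8 − (-28.43) = 48.23 cm to the left of lens 2, so d_o2 = +48.23 cm.
Lens 2: 1/d_i2 = 1/f₂ − 1/d_o2 = 1/(34.3) − 1/(48.23) = 0.008421, so d_i2 = 119 cm.
The final image is real, 119 cm to the right of lens 2 (overall magnification ≈ -0.35).

119 cm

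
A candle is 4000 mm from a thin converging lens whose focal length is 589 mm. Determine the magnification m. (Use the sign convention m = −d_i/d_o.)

m = -0.173

1/d_i = 1/f − 1/d_o = 1/(589.0) − 1/(4000) = 0.001448, so d_i = 690.7 mm.
m = −d_i/d_o = −(690.7)/(4000) = -0.173.
The image is real, inverted and reduced, on the far side of the lens.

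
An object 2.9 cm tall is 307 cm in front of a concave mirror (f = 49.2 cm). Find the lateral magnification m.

1/d_i = 1/f − 1/d_o = 1/(49.20) − 1/(307) = 0.01707, so d_i = 58.59 cm.
m = −d_i/d_o = −(58.59)/(307) = -0.191.
The image is real, inverted and reduced, in front of the mirror.

m = -0.191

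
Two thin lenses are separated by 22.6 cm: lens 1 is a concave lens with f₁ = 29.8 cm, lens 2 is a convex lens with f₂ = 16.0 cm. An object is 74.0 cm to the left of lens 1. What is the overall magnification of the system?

f₁ = −29.8 cm (diverging).
Lens 1: 1/d_i1 = 1/(-29.8) − 1/(74.0) = -0.04707, so d_i1 = -21.24 cm; m₁ = −d_i1/d_o1 = +0.2870.
d_o2 = 22.6 − (-21.24) = 43.84 cm.
Lens 2: 1/d_i2 = 1/(16.0) − 1/(43.84) = 0.03969, so d_i2 = 25.20 cm; m₂ = −d_i2/d_o2 = -0.5747.
m = m₁·m₂ = (+0.2870)(-0.5747) = -0.165.

m = -0.165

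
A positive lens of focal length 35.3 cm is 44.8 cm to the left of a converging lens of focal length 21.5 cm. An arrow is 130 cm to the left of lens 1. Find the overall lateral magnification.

m = -0.319

Lens 1: 1/d_i1 = 1/(35.3) − 1/(130) = 0.02064, so d_i1 = 48.46 cm; m₁ = −d_i1/d_o1 = -0.3728.
d_o2 = 44.8 − (48.46) = -3.660 cm (virtual object).
Lens 2: 1/d_i2 = 1/(21.5) − 1/(-3.660) = 0.3197, so d_i2 = 3.128 cm; m₂ = −d_i2/d_o2 = +0.8545.
m = m₁·m₂ = (-0.3728)(+0.8545) = -0.319.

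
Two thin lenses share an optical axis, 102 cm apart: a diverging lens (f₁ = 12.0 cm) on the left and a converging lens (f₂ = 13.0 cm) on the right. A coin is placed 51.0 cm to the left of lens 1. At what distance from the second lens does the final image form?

14.7 cm

Lens 1 is diverging, so f₁ = −12.0 cm.
Lens 1: 1/d_i1 = 1/f₁ − 1/d_o1 = 1/(-12.0) − 1/(51.0) = -0.1029, so d_i1 = -9.714 cm.
The intermediate image is 9.714 cm to the left of lens 1 (virtual), which is 102 − (-9.714) = 111.7 cm to the left of lens 2, so d_o2 = +111.7 cm.
Lens 2: 1/d_i2 = 1/f₂ − 1/d_o2 = 1/(13.0) − 1/(111.7) = 0.06797, so d_i2 = 14.7 cm.
The final image is real, 14.7 cm to the right of lens 2 (overall magnification ≈ -0.025).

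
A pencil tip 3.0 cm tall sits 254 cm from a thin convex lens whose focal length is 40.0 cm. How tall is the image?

1/d_i = 1/f − 1/d_o = 1/(40.00) − 1/(254) = 0.02106, so d_i = 47.48 cm.
m = −d_i/d_o = -0.1869.
|h_i| = |m|·h_o = 0.1869 × 3.0 = 0.561 cm. The image is real, inverted and reduced, on the far side of the lens.

0.561 cm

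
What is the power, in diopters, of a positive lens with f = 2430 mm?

P = +0.412 D

f = 243 cm = 2.43 m.
P = 1/f = 1/(2.43 m) = +0.412 D.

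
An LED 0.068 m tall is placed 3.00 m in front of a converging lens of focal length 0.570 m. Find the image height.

0.0160 m

1/d_i = 1/f − 1/d_o = 1/(0.5700) − 1/(3.00) = 1.421, so d_i = 0.7037 m.
m = −d_i/d_o = -0.2346.
|h_i| = |m|·h_o = 0.2346 × 0.068 = 0.0160 m. The image is real, inverted and reduced, on the far side of the lens.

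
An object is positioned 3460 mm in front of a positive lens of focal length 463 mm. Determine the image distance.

Lens equation: 1/s_i = 1/f − 1/s_o = 1/(463.0) − 1/(3460) = 0.002160 − 0.0002890 = 0.001871, so s_i = 535 mm.
The image is real, inverted and reduced, on the far side of the lens.

535 mm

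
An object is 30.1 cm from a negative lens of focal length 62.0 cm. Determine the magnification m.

m = +0.673

For a negative lens, f = -62.0 cm.
1/d_i = 1/f − 1/d_o = 1/(-62.00) − 1/(30.1) = -0.04935, so d_i = -20.26 cm.
m = −d_i/d_o = −(-20.26)/(30.1) = +0.673.
The image is virtual, upright and reduced, on the same side as the object.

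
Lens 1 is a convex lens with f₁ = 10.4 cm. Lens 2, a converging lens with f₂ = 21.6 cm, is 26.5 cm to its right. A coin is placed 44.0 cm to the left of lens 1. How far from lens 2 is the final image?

31.9 cm

Lens 1: 1/d_i1 = 1/f₁ − 1/d_o1 = 1/(10.4) − 1/(44.0) = 0.07343, so d_i1 = 13.62 cm.
The intermediate image is 13.62 cm to the right of lens 1, which is 26.5 − (13.62) = 12.88 cm to the left of lens 2, so d_o2 = +12.88 cm.
Lens 2: 1/d_i2 = 1/f₂ − 1/d_o2 = 1/(21.6) − 1/(12.88) = -0.03134, so d_i2 = -31.9 cm.
The final image is virtual, 31.9 cm to the left of lens 2 (overall magnification ≈ -0.77).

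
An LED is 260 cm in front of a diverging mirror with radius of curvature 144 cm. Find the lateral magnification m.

f = R/2 = 144/2 = 72.00 cm; for a diverging mirror, f = -72.00 cm.
1/d_i = 1/f − 1/d_o = 1/(-72.00) − 1/(260) = -0.01774, so d_i = -56.39 cm.
m = −d_i/d_o = −(-56.39)/(260) = +0.217.
The image is virtual, upright and reduced, behind the mirror.

m = +0.217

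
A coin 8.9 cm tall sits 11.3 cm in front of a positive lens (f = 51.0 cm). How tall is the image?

1/d_i = 1/f − 1/d_o = 1/(51.00) − 1/(11.3) = -0.06889, so d_i = -14.52 cm.
m = −d_i/d_o = +1.285.
|h_i| = |m|·h_o = 1.285 × 8.9 = 11.4 cm. The image is virtual, upright and enlarged, on the same side as the object.

11.4 cm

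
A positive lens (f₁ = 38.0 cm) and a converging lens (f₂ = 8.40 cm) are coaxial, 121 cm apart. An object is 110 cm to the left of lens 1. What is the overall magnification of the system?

Lens 1: 1/d_i1 = 1/(38.0) − 1/(110) = 0.01722, so d_i1 = 58.06 cm; m₁ = −d_i1/d_o1 = -0.5278.
d_o2 = 121 − (58.06) = 62.94 cm.
Lens 2: 1/d_i2 = 1/(8.40) − 1/(62.94) = 0.1032, so d_i2 = 9.694 cm; m₂ = −d_i2/d_o2 = -0.1540.
m = m₁·m₂ = (-0.5278)(-0.1540) = +0.0813.

m = +0.0813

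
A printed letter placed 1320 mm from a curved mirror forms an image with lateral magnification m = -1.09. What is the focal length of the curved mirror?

m = −d_i/d_o ⇒ d_i = −m·d_o = −(-1.09)·(1320) = 1439 mm.
1/f = 1/d_o + 1/d_i = 1/(1320) + 1/(1439) = 0.001453, so f = 688 mm.
Since f is positive, the curved mirror is concave.

f = 688 mm (concave)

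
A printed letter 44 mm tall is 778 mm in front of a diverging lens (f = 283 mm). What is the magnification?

m = +0.267

For a diverging lens, f = -283 mm.
1/d_i = 1/f − 1/d_o = 1/(-283.0) − 1/(778) = -0.004819, so d_i = -207.5 mm.
m = −d_i/d_o = −(-207.5)/(778) = +0.267.
The image is virtual, upright and reduced, on the same side as the object.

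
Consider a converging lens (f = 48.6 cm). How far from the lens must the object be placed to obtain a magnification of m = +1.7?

20.0 cm

m = −d_i/d_o ⇒ d_i = −m·d_o.
1/f = 1/d_o + 1/d_i = 1/d_o − 1/(m·d_o) = (1 − 1/m)/d_o, so d_o = f(1 − 1/m) = (48.60)(1 − 1/(+1.7)) = 20.0 cm.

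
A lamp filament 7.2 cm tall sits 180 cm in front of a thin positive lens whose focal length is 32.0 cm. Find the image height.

1/d_i = 1/f − 1/d_o = 1/(32.00) − 1/(180) = 0.02569, so d_i = 38.92 cm.
m = −d_i/d_o = -0.2162.
|h_i| = |m|·h_o = 0.2162 × 7.2 = 1.56 cm. The image is real, inverted and reduced, on the far side of the lens.

1.56 cm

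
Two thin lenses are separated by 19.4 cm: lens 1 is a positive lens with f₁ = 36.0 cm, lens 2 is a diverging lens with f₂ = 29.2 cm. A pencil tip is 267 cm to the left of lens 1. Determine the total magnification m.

Lens 1: 1/d_i1 = 1/(36.0) − 1/(267) = 0.02403, so d_i1 = 41.61 cm; m₁ = −d_i1/d_o1 = -0.1558.
d_o2 = 19.4 − (41.61) = -22.21 cm (virtual object).
f₂ = −29.2 cm (diverging).
Lens 2: 1/d_i2 = 1/(-29.2) − 1/(-22.21) = 0.01078, so d_i2 = 92.78 cm; m₂ = −d_i2/d_o2 = +4.177.
m = m₁·m₂ = (-0.1558)(+4.177) = -0.651.

m = -0.651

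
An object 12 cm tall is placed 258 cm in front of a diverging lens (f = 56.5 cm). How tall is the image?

For a diverging lens, f = -56.5 cm.
1/d_i = 1/f − 1/d_o = 1/(-56.50) − 1/(258) = -0.02158, so d_i = -46.35 cm.
m = −d_i/d_o = +0.1797.
|h_i| = |m|·h_o = 0.1797 × 12 = 2.16 cm. The image is virtual, upright and reduced, on the same side as the object.

2.16 cm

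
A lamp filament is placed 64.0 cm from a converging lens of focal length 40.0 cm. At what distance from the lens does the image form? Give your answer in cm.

Thin-lens equation: 1/q = 1/f − 1/p = 1/(40.00) − 1/(64.0) = 0.02500 − 0.01562 = 0.009375, so q = 107 cm.
The image is real, inverted and enlarged, on the far side of the lens.

107 cm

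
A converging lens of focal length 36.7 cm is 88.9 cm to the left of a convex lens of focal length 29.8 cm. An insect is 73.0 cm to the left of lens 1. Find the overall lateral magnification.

Lens 1: 1/d_i1 = 1/(36.7) − 1/(73.0) = 0.01355, so d_i1 = 73.80 cm; m₁ = −d_i1/d_o1 = -1.011.
d_o2 = 88.9 − (73.80) = 15.10 cm.
Lens 2: 1/d_i2 = 1/(29.8) − 1/(15.10) = -0.03267, so d_i2 = -30.61 cm; m₂ = −d_i2/d_o2 = +2.027.
m = m₁·m₂ = (-1.011)(+2.027) = -2.05.

m = -2.05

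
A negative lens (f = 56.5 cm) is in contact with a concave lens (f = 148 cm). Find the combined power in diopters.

P = -2.45 D

P₁ = 1/f₁ = 1/(-0.565 m) = -1.770 D; P₂ = 1/f₂ = 1/(-1.48 m) = -0.6757 D.
For thin lenses in contact, P = P₁ + P₂ = (-1.770) + (-0.6757) = -2.45 D.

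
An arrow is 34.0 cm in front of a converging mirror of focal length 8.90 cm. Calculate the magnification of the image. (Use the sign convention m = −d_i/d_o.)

1/d_i = 1/f − 1/d_o = 1/(8.900) − 1/(34.0) = 0.08295, so d_i = 12.06 cm.
m = −d_i/d_o = −(12.06)/(34.0) = -0.355.
The image is real, inverted and reduced, in front of the mirror.

m = -0.355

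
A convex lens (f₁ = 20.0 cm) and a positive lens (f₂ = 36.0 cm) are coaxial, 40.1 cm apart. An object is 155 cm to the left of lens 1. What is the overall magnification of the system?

Lens 1: 1/d_i1 = 1/(20.0) − 1/(155) = 0.04355, so d_i1 = 22.96 cm; m₁ = −d_i1/d_o1 = -0.1481.
d_o2 = 40.1 − (22.96) = 17.14 cm.
Lens 2: 1/d_i2 = 1/(36.0) − 1/(17.14) = -0.03057, so d_i2 = -32.72 cm; m₂ = −d_i2/d_o2 = +1.909.
m = m₁·m₂ = (-0.1481)(+1.909) = -0.283.

m = -0.283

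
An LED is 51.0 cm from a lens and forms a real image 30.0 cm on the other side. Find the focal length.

Real image ⇒ d_i = +30.0 cm.
1/f = 1/d_o + 1/d_i = 1/(51.0) + 1/(30.0) = 0.05294, so f = 18.9 cm.
Since f is positive, the lens is converging.

f = 18.9 cm (converging)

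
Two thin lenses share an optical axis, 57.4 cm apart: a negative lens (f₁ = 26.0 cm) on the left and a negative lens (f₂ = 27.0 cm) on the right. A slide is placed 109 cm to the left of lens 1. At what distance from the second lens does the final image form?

Lens 1 is diverging, so f₁ = −26.0 cm.
Lens 1: 1/d_i1 = 1/f₁ − 1/d_o1 = 1/(-26.0) − 1/(109) = -0.04764, so d_i1 = -20.99 cm.
The intermediate image is 20.99 cm to the left of lens 1 (virtual), which is 57.4 − (-20.99) = 78.39 cm to the left of lens 2, so d_o2 = +78.39 cm.
Lens 2 is diverging, so f₂ = −27.0 cm.
Lens 2: 1/d_i2 = 1/f₂ − 1/d_o2 = 1/(-27.0) − 1/(78.39) = -0.04979, so d_i2 = -20.1 cm.
The final image is virtual, 20.1 cm to the left of lens 2 (overall magnification ≈ 0.049).

20.1 cm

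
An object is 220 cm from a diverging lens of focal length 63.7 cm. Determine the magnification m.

For a diverging lens, f = -63.7 cm.
1/d_i = 1/f − 1/d_o = 1/(-63.70) − 1/(220) = -0.02024, so d_i = -49.40 cm.
m = −d_i/d_o = −(-49.40)/(220) = +0.225.
The image is virtual, upright and reduced, on the same side as the object.

m = +0.225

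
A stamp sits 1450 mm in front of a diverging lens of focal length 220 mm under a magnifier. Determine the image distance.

191 mm

For a diverging lens, f = -220 mm.
Thin-lens equation: 1/d_i = 1/f − 1/d_o = 1/(-220.0) − 1/(1450) = -0.004545 − 0.0006897 = -0.005235, so d_i = -191 mm.
The image is virtual, upright and reduced, on the same side as the object.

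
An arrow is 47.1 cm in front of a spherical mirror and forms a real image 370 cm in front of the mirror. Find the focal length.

f = 41.8 cm (concave)

Real image ⇒ d_i = +370 cm.
1/f = 1/d_o + 1/d_i = 1/(47.1) + 1/(370) = 0.02393, so f = 41.8 cm.
Since f is positive, the spherical mirror is concave.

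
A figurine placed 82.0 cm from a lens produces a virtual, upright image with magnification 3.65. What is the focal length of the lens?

m = −d_i/d_o ⇒ d_i = −m·d_o = −(+3.65)·(82.0) = -299.3 cm.
1/f = 1/d_o + 1/d_i = 1/(82.0) + 1/(-299.3) = 0.008854, so f = 113 cm.
Since f is positive, the lens is converging.

f = 113 cm (converging)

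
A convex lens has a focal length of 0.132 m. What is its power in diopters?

P = 1/f = 1/(0.132 m) = +7.58 D.

P = +7.58 D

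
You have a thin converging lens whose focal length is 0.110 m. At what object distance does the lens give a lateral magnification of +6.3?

0.0925 m

m = −d_i/d_o ⇒ d_i = −m·d_o.
1/f = 1/d_o + 1/d_i = 1/d_o − 1/(m·d_o) = (1 − 1/m)/d_o, so d_o = f(1 − 1/m) = (0.1100)(1 − 1/(+6.3)) = 0.0925 m.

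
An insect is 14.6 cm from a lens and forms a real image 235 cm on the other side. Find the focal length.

f = 13.7 cm (converging)

Real image ⇒ d_i = +235 cm.
1/f = 1/d_o + 1/d_i = 1/(14.6) + 1/(235) = 0.07275, so f = 13.7 cm.
Since f is positive, the lens is converging.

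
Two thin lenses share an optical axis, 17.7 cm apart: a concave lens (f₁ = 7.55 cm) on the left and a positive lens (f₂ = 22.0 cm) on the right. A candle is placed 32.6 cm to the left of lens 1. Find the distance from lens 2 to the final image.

Lens 1 is diverging, so f₁ = −7.55 cm.
Lens 1: 1/d_i1 = 1/f₁ − 1/d_o1 = 1/(-7.55) − 1/(32.6) = -0.1631, so d_i1 = -6.130 cm.
The intermediate image is 6.130 cm to the left of lens 1 (virtual), which is 17.7 − (-6.130) = 23.83 cm to the left of lens 2, so d_o2 = +23.83 cm.
Lens 2: 1/d_i2 = 1/f₂ − 1/d_o2 = 1/(22.0) − 1/(23.83) = 0.003491, so d_i2 = 286 cm.
The final image is real, 286 cm to the right of lens 2 (overall magnification ≈ -2.3).

286 cm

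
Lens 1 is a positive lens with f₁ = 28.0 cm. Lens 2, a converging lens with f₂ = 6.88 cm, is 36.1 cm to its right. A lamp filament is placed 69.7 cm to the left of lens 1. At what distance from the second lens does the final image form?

4.19 cm

Lens 1: 1/d_i1 = 1/f₁ − 1/d_o1 = 1/(28.0) − 1/(69.7) = 0.02137, so d_i1 = 46.80 cm.
The intermediate image is 46.80 cm to the right of lens 1, which lies 10.70 cm to the right of lens 2 — a virtual object — so d_o2 = −10.70 cm.
Lens 2: 1/d_i2 = 1/f₂ − 1/d_o2 = 1/(6.88) − 1/(-10.70) = 0.2388, so d_i2 = 4.19 cm.
The final image is real, 4.19 cm to the right of lens 2 (overall magnification ≈ -0.26).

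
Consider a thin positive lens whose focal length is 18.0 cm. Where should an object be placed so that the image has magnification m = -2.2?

26.2 cm

m = −d_i/d_o ⇒ d_i = −m·d_o.
1/f = 1/d_o + 1/d_i = 1/d_o − 1/(m·d_o) = (1 − 1/m)/d_o, so d_o = f(1 − 1/m) = (18.00)(1 − 1/(-2.2)) = 26.2 cm.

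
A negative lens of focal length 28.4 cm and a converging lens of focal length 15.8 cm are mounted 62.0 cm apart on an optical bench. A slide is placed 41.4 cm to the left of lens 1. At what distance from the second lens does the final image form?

Lens 1 is diverging, so f₁ = −28.4 cm.
Lens 1: 1/d_i1 = 1/f₁ − 1/d_o1 = 1/(-28.4) − 1/(41.4) = -0.05937, so d_i1 = -16.84 cm.
The intermediate image is 16.84 cm to the left of lens 1 (virtual), which is 62.0 − (-16.84) = 78.84 cm to the left of lens 2, so d_o2 = +78.84 cm.
Lens 2: 1/d_i2 = 1/f₂ − 1/d_o2 = 1/(15.8) − 1/(78.84) = 0.05061, so d_i2 = 19.8 cm.
The final image is real, 19.8 cm to the right of lens 2 (overall magnification ≈ -0.10).

19.8 cm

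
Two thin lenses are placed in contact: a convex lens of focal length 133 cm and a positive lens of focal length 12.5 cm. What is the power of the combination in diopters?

P₁ = 1/f₁ = 1/(1.33 m) = +0.7519 D; P₂ = 1/f₂ = 1/(0.125 m) = +8.000 D.
For thin lenses in contact, P = P₁ + P₂ = (+0.7519) + (+8.000) = +8.75 D.

P = +8.75 D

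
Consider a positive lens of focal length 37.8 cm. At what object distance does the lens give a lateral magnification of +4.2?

m = −d_i/d_o ⇒ d_i = −m·d_o.
1/f = 1/d_o + 1/d_i = 1/d_o − 1/(m·d_o) = (1 − 1/m)/d_o, so d_o = f(1 − 1/m) = (37.80)(1 − 1/(+4.2)) = 28.8 cm.

28.8 cm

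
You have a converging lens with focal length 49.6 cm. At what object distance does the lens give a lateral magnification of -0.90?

m = −d_i/d_o ⇒ d_i = −m·d_o.
1/f = 1/d_o + 1/d_i = 1/d_o − 1/(m·d_o) = (1 − 1/m)/d_o, so d_o = f(1 − 1/m) = (49.60)(1 − 1/(-0.90)) = 105 cm.

105 cm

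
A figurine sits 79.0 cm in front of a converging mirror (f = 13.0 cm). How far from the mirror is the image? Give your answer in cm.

15.6 cm

Mirror equation: 1/v = 1/f − 1/u = 1/(13.00) − 1/(79.0) = 0.07692 − 0.01266 = 0.06426, so v = 15.6 cm.
The image is real, inverted and reduced, in front of the mirror.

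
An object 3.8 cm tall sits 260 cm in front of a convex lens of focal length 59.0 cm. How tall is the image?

1/d_i = 1/f − 1/d_o = 1/(59.00) − 1/(260) = 0.01310, so d_i = 76.32 cm.
m = −d_i/d_o = -0.2935.
|h_i| = |m|·h_o = 0.2935 × 3.8 = 1.12 cm. The image is real, inverted and reduced, on the far side of the lens.

1.12 cm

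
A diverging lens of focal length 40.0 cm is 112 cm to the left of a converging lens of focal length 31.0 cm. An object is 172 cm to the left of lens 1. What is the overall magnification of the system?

f₁ = −40.0 cm (diverging).
Lens 1: 1/d_i1 = 1/(-40.0) − 1/(172) = -0.03081, so d_i1 = -32.45 cm; m₁ = −d_i1/d_o1 = +0.1887.
d_o2 = 112 − (-32.45) = 144.4 cm.
Lens 2: 1/d_i2 = 1/(31.0) − 1/(144.4) = 0.02533, so d_i2 = 39.47 cm; m₂ = −d_i2/d_o2 = -0.2734.
m = m₁·m₂ = (+0.1887)(-0.2734) = -0.0516.

m = -0.0516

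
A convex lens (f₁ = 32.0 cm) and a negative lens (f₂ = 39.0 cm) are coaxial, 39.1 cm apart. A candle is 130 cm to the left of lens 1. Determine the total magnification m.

m = -0.357

Lens 1: 1/d_i1 = 1/(32.0) − 1/(130) = 0.02356, so d_i1 = 42.45 cm; m₁ = −d_i1/d_o1 = -0.3265.
d_o2 = 39.1 − (42.45) = -3.350 cm (virtual object).
f₂ = −39.0 cm (diverging).
Lens 2: 1/d_i2 = 1/(-39.0) − 1/(-3.350) = 0.2729, so d_i2 = 3.665 cm; m₂ = −d_i2/d_o2 = +1.094.
m = m₁·m₂ = (-0.3265)(+1.094) = -0.357.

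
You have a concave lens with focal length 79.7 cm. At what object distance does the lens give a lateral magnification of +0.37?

For a concave lens, f = -79.7 cm.
m = −d_i/d_o ⇒ d_i = −m·d_o.
1/f = 1/d_o + 1/d_i = 1/d_o − 1/(m·d_o) = (1 − 1/m)/d_o, so d_o = f(1 − 1/m) = (-79.70)(1 − 1/(+0.37)) = 136 cm.

136 cm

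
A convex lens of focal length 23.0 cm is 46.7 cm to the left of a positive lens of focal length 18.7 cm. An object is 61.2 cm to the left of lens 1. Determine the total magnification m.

m = -1.27

Lens 1: 1/d_i1 = 1/(23.0) − 1/(61.2) = 0.02714, so d_i1 = 36.85 cm; m₁ = −d_i1/d_o1 = -0.6021.
d_o2 = 46.7 − (36.85) = 9.850 cm.
Lens 2: 1/d_i2 = 1/(18.7) − 1/(9.850) = -0.04805, so d_i2 = -20.81 cm; m₂ = −d_i2/d_o2 = +2.113.
m = m₁·m₂ = (-0.6021)(+2.113) = -1.27.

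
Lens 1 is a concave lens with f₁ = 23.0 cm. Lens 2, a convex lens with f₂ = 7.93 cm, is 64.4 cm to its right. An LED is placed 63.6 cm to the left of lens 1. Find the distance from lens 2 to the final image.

Lens 1 is diverging, so f₁ = −23.0 cm.
Lens 1: 1/d_i1 = 1/f₁ − 1/d_o1 = 1/(-23.0) − 1/(63.6) = -0.05920, so d_i1 = -16.89 cm.
The intermediate image is 16.89 cm to the left of lens 1 (virtual), which is 64.4 − (-16.89) = 81.29 cm to the left of lens 2, so d_o2 = +81.29 cm.
Lens 2: 1/d_i2 = 1/f₂ − 1/d_o2 = 1/(7.93) − 1/(81.29) = 0.1138, so d_i2 = 8.79 cm.
The final image is real, 8.79 cm to the right of lens 2 (overall magnification ≈ -0.029).

8.79 cm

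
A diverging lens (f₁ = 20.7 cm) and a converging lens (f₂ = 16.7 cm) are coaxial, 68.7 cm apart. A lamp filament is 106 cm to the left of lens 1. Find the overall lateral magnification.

f₁ = −20.7 cm (diverging).
Lens 1: 1/d_i1 = 1/(-20.7) − 1/(106) = -0.05774, so d_i1 = -17.32 cm; m₁ = −d_i1/d_o1 = +0.1634.
d_o2 = 68.7 − (-17.32) = 86.02 cm.
Lens 2: 1/d_i2 = 1/(16.7) − 1/(86.02) = 0.04826, so d_i2 = 20.72 cm; m₂ = −d_i2/d_o2 = -0.2409.
m = m₁·m₂ = (+0.1634)(-0.2409) = -0.0394.

m = -0.0394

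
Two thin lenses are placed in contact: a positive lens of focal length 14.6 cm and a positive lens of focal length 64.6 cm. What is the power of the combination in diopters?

P = +8.40 D

P₁ = 1/f₁ = 1/(0.146 m) = +6.849 D; P₂ = 1/f₂ = 1/(0.646 m) = +1.548 D.
For thin lenses in contact, P = P₁ + P₂ = (+6.849) + (+1.548) = +8.40 D.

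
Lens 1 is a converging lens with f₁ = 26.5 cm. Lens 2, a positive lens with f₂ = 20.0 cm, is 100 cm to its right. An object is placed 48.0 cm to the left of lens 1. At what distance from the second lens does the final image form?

Lens 1: 1/d_i1 = 1/f₁ − 1/d_o1 = 1/(26.5) − 1/(48.0) = 0.01690, so d_i1 = 59.16 cm.
The intermediate image is 59.16 cm to the right of lens 1, which is 100 − (59.16) = 40.84 cm to the left of lens 2, so d_o2 = +40.84 cm.
Lens 2: 1/d_i2 = 1/f₂ − 1/d_o2 = 1/(20.0) − 1/(40.84) = 0.02551, so d_i2 = 39.2 cm.
The final image is real, 39.2 cm to the right of lens 2 (overall magnification ≈ 1.2).

39.2 cm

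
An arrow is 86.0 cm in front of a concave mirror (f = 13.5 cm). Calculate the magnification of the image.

1/d_i = 1/f − 1/d_o = 1/(13.50) − 1/(86.0) = 0.06245, so d_i = 16.01 cm.
m = −d_i/d_o = −(16.01)/(86.0) = -0.186.
The image is real, inverted and reduced, in front of the mirror.

m = -0.186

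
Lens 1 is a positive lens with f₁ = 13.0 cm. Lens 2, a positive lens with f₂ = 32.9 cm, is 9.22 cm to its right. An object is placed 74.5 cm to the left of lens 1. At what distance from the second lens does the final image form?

Lens 1: 1/d_i1 = 1/f₁ − 1/d_o1 = 1/(13.0) − 1/(74.5) = 0.06350, so d_i1 = 15.75 cm.
The intermediate image is 15.75 cm to the right of lens 1, which lies 6.530 cm to the right of lens 2 — a virtual object — so d_o2 = −6.530 cm.
Lens 2: 1/d_i2 = 1/f₂ − 1/d_o2 = 1/(32.9) − 1/(-6.530) = 0.1835, so d_i2 = 5.45 cm.
The final image is real, 5.45 cm to the right of lens 2 (overall magnification ≈ -0.18).

5.45 cm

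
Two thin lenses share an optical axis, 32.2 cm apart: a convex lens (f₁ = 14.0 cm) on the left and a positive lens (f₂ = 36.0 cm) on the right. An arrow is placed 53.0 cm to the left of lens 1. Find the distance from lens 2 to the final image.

Lens 1: 1/d_i1 = 1/f₁ − 1/d_o1 = 1/(14.0) − 1/(53.0) = 0.05256, so d_i1 = 19.03 cm.
The intermediate image is 19.03 cm to the right of lens 1, which is 32.2 − (19.03) = 13.17 cm to the left of lens 2, so d_o2 = +13.17 cm.
Lens 2: 1/d_i2 = 1/f₂ − 1/d_o2 = 1/(36.0) − 1/(13.17) = -0.04815, so d_i2 = -20.8 cm.
The final image is virtual, 20.8 cm to the left of lens 2 (overall magnification ≈ -0.57).

20.8 cm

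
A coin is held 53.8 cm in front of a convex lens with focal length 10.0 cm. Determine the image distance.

12.3 cm

Lens equation: 1/v = 1/f − 1/u = 1/(10.00) − 1/(53.8) = 0.1000 − 0.01859 = 0.08141, so v = 12.3 cm.
The image is real, inverted and reduced, on the far side of the lens.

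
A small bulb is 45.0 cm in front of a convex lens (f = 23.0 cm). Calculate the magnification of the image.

1/d_i = 1/f − 1/d_o = 1/(23.00) − 1/(45.0) = 0.02126, so d_i = 47.05 cm.
m = −d_i/d_o = −(47.05)/(45.0) = -1.05.
The image is real, inverted and enlarged, on the far side of the lens.

m = -1.05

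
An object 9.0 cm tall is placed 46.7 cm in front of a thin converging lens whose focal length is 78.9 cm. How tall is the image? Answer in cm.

1/d_i = 1/f − 1/d_o = 1/(78.90) − 1/(46.7) = -0.008739, so d_i = -114.4 cm.
m = −d_i/d_o = +2.450.
|h_i| = |m|·h_o = 2.450 × 9.0 = 22.1 cm. The image is virtual, upright and enlarged, on the same side as the object.

22.1 cm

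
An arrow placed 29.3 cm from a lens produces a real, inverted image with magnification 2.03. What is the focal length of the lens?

m = −d_i/d_o ⇒ d_i = −m·d_o = −(-2.03)·(29.3) = 59.48 cm.
1/f = 1/d_o + 1/d_i = 1/(29.3) + 1/(59.48) = 0.05094, so f = 19.6 cm.
Since f is positive, the lens is converging.

f = 19.6 cm (converging)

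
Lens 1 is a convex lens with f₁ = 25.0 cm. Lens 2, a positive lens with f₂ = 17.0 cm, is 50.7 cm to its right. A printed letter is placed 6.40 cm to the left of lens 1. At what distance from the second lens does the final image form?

23.8 cm

Lens 1: 1/d_i1 = 1/f₁ − 1/d_o1 = 1/(25.0) − 1/(6.40) = -0.1162, so d_i1 = -8.602 cm.
The intermediate image is 8.602 cm to the left of lens 1 (virtual), which is 50.7 − (-8.602) = 59.30 cm to the left of lens 2, so d_o2 = +59.30 cm.
Lens 2: 1/d_i2 = 1/f₂ − 1/d_o2 = 1/(17.0) − 1/(59.30) = 0.04196, so d_i2 = 23.8 cm.
The final image is real, 23.8 cm to the right of lens 2 (overall magnification ≈ -0.54).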